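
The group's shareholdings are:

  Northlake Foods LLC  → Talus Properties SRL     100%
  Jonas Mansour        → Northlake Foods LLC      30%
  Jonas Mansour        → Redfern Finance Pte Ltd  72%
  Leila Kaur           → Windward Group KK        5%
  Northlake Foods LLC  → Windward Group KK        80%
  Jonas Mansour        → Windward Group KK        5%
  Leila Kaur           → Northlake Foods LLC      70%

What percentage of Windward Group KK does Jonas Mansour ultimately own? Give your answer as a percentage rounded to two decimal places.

Jonas reaches Windward along 2 paths.
Direct stake: 5% = 5%.
Via Northlake: 30% × 80% = 24%.
Total: 5% + 24% = 29%.
Rounded: 29.00%.

29.00%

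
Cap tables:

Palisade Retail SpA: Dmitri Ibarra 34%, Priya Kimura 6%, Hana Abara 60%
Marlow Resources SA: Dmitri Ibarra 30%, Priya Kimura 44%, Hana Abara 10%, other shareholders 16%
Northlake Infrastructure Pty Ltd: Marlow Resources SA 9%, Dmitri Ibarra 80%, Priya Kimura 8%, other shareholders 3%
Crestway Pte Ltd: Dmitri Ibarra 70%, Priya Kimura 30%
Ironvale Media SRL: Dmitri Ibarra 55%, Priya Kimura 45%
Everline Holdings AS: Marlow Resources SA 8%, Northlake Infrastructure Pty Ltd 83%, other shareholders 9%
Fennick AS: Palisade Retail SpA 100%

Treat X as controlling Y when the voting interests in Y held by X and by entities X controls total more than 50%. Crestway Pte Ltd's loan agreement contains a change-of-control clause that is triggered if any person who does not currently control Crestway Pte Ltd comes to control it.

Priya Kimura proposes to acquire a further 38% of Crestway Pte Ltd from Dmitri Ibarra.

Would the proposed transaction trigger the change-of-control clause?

The purchase adds only to Priya's holdings (Dmitri's stake shrinks), so Priya is the only person who could newly come to control Crestway.
Priya's largest direct stake is 45% in Ironvale, which does not meet the threshold, so Priya controls no company.
In Crestway, Priya's side holds only 30%, not > 50%.
So before the transaction, Priya does not control Crestway.
After the purchase, Priya's direct stake in Crestway rises to 30% + 38% = 68%, and Dmitri's stake falls to 32%.
Priya holds 68% of Crestway, so Priya controls Crestway.
Priya did not control Crestway before and does after, so the clause is triggered.

Yes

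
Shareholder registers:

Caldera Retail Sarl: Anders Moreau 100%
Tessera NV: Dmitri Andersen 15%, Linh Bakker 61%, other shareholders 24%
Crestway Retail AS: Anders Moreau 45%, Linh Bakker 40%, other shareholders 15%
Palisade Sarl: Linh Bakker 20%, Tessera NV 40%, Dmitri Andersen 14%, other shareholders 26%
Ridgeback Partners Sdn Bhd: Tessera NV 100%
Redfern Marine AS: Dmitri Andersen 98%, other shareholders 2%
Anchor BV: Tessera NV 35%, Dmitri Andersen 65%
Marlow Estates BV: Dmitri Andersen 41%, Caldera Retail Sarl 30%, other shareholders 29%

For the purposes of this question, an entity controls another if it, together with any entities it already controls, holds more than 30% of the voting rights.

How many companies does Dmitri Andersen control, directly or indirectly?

Dmitri holds 98% of Redfern, so Dmitri controls Redfern.
Dmitri holds 65% of Anchor, so Dmitri controls Anchor.
Dmitri holds 41% of Marlow, so Dmitri controls Marlow.
No other company's threshold is met.
Dmitri controls 3 companies.

3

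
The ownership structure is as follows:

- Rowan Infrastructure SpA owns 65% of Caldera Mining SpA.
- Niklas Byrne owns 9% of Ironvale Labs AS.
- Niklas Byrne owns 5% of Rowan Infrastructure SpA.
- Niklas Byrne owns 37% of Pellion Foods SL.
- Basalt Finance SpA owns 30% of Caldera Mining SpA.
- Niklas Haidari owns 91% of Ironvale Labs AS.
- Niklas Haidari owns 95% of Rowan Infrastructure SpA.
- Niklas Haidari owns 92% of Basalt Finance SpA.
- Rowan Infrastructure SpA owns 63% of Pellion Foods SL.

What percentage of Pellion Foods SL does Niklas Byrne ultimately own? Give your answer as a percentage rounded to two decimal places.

Niklas Byrne reaches Pellion along 2 paths.
Direct stake: 37% = 37%.
Via Rowan: 5% × 63% = 3.15%.
Total: 37% + 3.15% = 40.15%.

40.15%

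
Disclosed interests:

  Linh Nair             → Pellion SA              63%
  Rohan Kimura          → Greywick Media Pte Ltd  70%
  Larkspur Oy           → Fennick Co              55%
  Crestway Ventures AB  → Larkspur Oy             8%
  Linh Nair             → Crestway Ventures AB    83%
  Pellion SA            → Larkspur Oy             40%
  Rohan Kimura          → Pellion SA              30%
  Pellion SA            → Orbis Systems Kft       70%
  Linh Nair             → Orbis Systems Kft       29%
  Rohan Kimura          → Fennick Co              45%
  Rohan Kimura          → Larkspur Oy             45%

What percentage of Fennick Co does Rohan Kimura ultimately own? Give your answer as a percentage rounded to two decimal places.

Rohan reaches Fennick along 3 paths.
Via Larkspur: 45% × 55% = 24.75%.
Via Pellion → Larkspur: 30% × 40% × 55% = 6.6%.
Direct stake: 45% = 45%.
Total: 24.75% + 6.6% + 45% = 76.35%.

76.35%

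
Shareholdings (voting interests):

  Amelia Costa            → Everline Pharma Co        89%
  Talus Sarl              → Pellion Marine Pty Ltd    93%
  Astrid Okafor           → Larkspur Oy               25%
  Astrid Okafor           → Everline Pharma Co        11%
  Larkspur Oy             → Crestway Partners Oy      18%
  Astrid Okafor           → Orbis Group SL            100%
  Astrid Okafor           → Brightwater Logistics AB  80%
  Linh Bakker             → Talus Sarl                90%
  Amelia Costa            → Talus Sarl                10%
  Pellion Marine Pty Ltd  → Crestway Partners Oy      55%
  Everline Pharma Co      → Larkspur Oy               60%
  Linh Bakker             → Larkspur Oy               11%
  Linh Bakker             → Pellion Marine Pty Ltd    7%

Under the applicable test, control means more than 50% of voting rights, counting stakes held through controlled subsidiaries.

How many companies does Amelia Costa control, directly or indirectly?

2

Amelia holds 89% of Everline, so Amelia controls Everline.
Everline holds 60% of Larkspur, so Amelia controls Larkspur.
No other company's threshold is met.
Amelia controls 2 companies.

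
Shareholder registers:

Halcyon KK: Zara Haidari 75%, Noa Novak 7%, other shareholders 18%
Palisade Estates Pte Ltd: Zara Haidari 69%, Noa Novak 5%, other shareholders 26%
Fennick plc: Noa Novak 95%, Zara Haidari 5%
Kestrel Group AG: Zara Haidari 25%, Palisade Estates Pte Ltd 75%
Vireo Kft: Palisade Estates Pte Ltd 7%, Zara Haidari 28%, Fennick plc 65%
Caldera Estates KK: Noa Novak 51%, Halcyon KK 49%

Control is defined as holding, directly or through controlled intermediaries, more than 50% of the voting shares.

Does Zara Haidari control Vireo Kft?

No

Zara holds 75% of Halcyon, so Zara controls Halcyon.
Zara holds 69% of Palisade, so Zara controls Palisade.
Zara and Palisade together hold 25% + 75% = 100% of Kestrel, so Zara controls Kestrel.
In Vireo, Zara's side holds only 7% + 28% = 35%, not > 50%.
So Zara does not control Vireo.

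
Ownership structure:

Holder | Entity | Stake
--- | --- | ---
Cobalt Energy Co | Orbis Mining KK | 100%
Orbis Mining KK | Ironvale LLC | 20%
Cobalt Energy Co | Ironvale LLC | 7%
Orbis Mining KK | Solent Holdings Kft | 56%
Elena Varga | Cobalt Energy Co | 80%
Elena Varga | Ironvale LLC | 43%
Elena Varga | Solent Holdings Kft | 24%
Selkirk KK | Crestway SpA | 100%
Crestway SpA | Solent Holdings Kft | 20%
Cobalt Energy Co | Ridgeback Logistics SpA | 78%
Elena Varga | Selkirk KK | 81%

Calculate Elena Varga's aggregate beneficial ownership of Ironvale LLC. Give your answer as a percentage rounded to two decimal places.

Elena reaches Ironvale along 3 paths.
Via Cobalt: 80% × 7% = 5.6%.
Direct stake: 43% = 43%.
Via Cobalt → Orbis: 80% × 100% × 20% = 16%.
Total: 5.6% + 43% + 16% = 64.6%.
Rounded: 64.60%.

64.60%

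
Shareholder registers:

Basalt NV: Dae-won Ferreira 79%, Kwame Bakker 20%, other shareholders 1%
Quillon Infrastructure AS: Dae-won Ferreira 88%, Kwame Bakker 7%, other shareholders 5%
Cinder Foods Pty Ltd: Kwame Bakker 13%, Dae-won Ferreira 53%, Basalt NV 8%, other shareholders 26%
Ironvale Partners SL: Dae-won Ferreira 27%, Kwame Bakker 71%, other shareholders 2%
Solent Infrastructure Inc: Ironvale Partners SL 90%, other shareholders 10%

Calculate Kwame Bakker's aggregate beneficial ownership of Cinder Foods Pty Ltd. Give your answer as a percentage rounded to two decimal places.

Kwame reaches Cinder along 2 paths.
Direct stake: 13% = 13%.
Via Basalt: 20% × 8% = 1.6%.
Total: 13% + 1.6% = 14.6%.
Rounded: 14.60%.

14.60%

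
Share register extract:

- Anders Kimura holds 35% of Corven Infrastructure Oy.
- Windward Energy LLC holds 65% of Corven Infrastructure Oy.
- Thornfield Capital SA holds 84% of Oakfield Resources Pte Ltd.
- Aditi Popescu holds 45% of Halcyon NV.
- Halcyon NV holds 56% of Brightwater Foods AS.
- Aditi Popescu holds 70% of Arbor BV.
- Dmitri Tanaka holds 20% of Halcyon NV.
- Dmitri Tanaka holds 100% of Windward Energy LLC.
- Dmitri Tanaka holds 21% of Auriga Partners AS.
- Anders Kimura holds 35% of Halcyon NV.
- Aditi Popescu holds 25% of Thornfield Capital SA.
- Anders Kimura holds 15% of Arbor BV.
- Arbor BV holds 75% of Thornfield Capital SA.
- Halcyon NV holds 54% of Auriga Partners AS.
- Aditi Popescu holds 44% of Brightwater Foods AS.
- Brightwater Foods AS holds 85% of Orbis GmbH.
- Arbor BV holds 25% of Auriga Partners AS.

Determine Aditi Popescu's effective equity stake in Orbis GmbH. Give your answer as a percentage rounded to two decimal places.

58.82%

Aditi reaches Orbis along 2 paths.
Via Halcyon → Brightwater: 45% × 56% × 85% = 21.42%.
Via Brightwater: 44% × 85% = 37.4%.
Total: 21.42% + 37.4% = 58.82%.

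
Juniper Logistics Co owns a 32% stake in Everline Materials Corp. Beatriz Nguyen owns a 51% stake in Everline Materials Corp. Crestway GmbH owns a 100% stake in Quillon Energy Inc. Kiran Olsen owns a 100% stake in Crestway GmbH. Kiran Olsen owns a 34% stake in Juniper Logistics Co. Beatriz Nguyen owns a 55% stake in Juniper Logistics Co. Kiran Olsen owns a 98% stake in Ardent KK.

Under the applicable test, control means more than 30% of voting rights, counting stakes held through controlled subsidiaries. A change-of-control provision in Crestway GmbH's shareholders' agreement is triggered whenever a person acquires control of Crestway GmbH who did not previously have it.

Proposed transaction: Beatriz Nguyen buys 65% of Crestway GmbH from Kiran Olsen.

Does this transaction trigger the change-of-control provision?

Yes

The purchase adds only to Beatriz's holdings (Kiran's stake shrinks), so Beatriz is the only person who could newly come to control Crestway.
Beatriz holds 55% of Juniper, so Beatriz controls Juniper.
Juniper and Beatriz together hold 32% + 51% = 83% of Everline, so Beatriz controls Everline.
Neither Beatriz nor any entity Beatriz controls holds any voting interest in Crestway.
So before the transaction, Beatriz does not control Crestway.
After the purchase, Beatriz holds 65% of Crestway directly, and Kiran's stake falls to 35%.
Beatriz holds 65% of Crestway, so Beatriz controls Crestway.
Beatriz did not control Crestway before and does after, so the clause is triggered.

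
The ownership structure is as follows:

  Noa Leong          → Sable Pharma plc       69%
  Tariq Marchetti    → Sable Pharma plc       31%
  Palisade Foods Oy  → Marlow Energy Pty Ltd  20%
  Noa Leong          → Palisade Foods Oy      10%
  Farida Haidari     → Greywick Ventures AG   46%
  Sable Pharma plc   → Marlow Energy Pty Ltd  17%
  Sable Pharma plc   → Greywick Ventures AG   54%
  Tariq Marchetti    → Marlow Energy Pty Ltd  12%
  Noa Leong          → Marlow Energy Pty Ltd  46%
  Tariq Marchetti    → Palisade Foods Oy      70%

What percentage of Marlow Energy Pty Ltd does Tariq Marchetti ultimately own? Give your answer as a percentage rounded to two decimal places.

Tariq reaches Marlow along 3 paths.
Via Palisade: 70% × 20% = 14%.
Via Sable: 31% × 17% = 5.27%.
Direct stake: 12% = 12%.
Total: 14% + 5.27% + 12% = 31.27%.

31.27%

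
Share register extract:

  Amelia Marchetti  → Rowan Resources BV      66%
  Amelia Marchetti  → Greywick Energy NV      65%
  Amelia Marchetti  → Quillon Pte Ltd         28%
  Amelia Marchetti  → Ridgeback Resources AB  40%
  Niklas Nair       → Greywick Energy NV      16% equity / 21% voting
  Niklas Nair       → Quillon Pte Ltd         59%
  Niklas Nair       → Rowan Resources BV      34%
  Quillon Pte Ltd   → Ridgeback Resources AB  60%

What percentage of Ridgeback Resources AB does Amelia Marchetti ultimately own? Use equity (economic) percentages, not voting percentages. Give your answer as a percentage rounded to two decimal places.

Amelia reaches Ridgeback along 2 paths.
Via Quillon: 28% × 60% = 16.8%.
Direct stake: 40% = 40%.
Total: 16.8% + 40% = 56.8%.
Rounded: 56.80%.

56.80%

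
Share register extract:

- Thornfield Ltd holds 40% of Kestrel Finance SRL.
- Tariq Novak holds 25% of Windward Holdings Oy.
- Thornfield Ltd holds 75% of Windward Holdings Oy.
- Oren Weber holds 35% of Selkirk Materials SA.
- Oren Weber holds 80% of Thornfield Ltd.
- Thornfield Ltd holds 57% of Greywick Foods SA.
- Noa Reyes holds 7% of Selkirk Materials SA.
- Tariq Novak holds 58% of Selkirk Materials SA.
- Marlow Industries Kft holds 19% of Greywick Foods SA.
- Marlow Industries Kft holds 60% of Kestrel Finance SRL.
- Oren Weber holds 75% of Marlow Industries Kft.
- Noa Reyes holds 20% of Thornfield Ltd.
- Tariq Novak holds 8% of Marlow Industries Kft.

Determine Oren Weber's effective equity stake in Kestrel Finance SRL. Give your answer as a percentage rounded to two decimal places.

Oren reaches Kestrel along 2 paths.
Via Thornfield: 80% × 40% = 32%.
Via Marlow: 75% × 60% = 45%.
Total: 32% + 45% = 77%.
Rounded: 77.00%.

77.00%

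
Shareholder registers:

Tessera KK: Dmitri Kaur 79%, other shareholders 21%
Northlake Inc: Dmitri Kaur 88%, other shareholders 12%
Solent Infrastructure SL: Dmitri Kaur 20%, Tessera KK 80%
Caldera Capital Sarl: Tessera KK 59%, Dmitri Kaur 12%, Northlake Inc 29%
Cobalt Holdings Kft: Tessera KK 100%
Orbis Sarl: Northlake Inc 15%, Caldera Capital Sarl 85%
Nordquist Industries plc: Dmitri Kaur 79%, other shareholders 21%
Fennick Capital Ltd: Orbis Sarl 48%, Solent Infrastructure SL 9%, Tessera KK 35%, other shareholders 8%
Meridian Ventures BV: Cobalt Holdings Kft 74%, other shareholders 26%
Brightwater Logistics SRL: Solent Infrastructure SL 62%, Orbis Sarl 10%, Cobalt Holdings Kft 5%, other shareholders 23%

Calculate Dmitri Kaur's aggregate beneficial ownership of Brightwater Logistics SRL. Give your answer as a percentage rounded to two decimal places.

64.01%

Dmitri reaches Brightwater along 7 paths.
Via Solent: 20% × 62% = 12.4%.
Via Tessera → Solent: 79% × 80% × 62% = 39.184%.
Via Northlake → Orbis: 88% × 15% × 10% = 1.32%.
Via Tessera → Caldera → Orbis: 79% × 59% × 85% × 10% = 3.96185%.
Via Caldera → Orbis: 12% × 85% × 10% = 1.02%.
Via Northlake → Caldera → Orbis: 88% × 29% × 85% × 10% = 2.1692%.
Via Tessera → Cobalt: 79% × 100% × 5% = 3.95%.
Total: 12.4% + 39.184% + 1.32% + 3.96185% + 1.02% + 2.1692% + 3.95% = 64.00505%.
Rounded: 64.01%.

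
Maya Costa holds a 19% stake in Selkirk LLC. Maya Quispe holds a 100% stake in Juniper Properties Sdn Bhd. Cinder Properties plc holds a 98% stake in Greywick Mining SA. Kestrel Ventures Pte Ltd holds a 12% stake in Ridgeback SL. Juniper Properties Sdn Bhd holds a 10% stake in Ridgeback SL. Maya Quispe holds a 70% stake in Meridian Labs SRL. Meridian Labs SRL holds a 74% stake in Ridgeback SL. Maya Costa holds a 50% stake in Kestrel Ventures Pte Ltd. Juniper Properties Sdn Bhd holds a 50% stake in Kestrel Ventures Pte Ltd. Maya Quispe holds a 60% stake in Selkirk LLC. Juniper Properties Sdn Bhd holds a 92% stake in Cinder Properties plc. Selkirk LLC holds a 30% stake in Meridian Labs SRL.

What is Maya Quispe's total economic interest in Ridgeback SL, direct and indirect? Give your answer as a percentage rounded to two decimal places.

81.12%

Maya Quispe reaches Ridgeback along 4 paths.
Via Meridian: 70% × 74% = 51.8%.
Via Selkirk → Meridian: 60% × 30% × 74% = 13.32%.
Via Juniper: 100% × 10% = 10%.
Via Juniper → Kestrel: 100% × 50% × 12% = 6%.
Total: 51.8% + 13.32% + 10% + 6% = 81.12%.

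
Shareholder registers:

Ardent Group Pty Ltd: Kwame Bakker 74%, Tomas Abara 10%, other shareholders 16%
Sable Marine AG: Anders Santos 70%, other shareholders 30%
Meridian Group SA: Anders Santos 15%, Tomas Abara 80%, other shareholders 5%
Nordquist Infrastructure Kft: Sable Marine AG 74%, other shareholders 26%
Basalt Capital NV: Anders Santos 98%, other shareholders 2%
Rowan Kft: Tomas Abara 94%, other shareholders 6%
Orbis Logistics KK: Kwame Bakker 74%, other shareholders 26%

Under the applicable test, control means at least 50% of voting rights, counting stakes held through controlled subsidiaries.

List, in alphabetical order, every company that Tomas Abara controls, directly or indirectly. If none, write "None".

Meridian Group SA, Rowan Kft

Tomas holds 80% of Meridian, so Tomas controls Meridian.
Tomas holds 94% of Rowan, so Tomas controls Rowan.
No other company's threshold is met.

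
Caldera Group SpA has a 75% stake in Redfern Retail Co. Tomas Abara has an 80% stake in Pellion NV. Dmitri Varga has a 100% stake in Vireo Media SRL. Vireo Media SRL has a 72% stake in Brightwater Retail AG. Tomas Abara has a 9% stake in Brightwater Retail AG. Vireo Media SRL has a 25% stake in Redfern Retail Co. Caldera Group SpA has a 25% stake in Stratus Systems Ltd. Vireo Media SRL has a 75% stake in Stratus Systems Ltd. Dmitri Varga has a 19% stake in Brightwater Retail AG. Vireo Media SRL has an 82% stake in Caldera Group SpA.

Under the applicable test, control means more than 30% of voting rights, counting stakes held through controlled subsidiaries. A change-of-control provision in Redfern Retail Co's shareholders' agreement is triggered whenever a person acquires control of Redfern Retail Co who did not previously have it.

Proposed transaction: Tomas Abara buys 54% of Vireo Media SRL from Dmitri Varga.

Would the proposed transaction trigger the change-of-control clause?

The purchase adds only to Tomas's holdings (Dmitri's stake shrinks), so Tomas is the only person who could newly come to control Redfern.
Tomas holds 80% of Pellion, so Tomas controls Pellion.
Neither Tomas nor any entity Tomas controls holds any voting interest in Redfern.
So before the transaction, Tomas does not control Redfern.
After the purchase, Tomas holds 54% of Vireo directly, and Dmitri's stake falls to 46%.
Tomas holds 54% of Vireo, so Tomas controls Vireo.
Vireo holds 82% of Caldera, so Tomas controls Caldera.
Caldera and Vireo together hold 75% + 25% = 100% of Redfern, so Tomas controls Redfern.
Tomas did not control Redfern before and does after, so the clause is triggered.

Yes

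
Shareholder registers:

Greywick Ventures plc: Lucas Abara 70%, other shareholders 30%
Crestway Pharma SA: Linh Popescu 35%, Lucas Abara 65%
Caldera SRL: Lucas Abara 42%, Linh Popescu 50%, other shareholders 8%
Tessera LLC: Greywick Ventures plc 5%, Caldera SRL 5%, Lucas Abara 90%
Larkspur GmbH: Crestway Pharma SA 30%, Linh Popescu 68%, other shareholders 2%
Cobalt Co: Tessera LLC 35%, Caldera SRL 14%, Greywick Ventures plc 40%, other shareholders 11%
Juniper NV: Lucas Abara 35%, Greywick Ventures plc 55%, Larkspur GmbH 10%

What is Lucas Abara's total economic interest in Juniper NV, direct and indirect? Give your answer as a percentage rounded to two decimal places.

75.45%

Lucas reaches Juniper along 3 paths.
Direct stake: 35% = 35%.
Via Greywick: 70% × 55% = 38.5%.
Via Crestway → Larkspur: 65% × 30% × 10% = 1.95%.
Total: 35% + 38.5% + 1.95% = 75.45%.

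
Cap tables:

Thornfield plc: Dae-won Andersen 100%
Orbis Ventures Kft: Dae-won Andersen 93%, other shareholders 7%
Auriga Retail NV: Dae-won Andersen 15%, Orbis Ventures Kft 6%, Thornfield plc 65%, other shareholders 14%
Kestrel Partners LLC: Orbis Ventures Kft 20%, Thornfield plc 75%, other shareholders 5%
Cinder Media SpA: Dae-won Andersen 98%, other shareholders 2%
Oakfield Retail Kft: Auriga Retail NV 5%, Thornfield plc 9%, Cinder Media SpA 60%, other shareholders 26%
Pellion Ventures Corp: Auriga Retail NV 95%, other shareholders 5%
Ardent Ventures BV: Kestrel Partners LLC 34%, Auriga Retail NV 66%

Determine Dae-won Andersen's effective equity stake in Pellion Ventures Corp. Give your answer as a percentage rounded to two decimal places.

81.30%

Dae-won reaches Pellion along 3 paths.
Via Auriga: 15% × 95% = 14.25%.
Via Orbis → Auriga: 93% × 6% × 95% = 5.301%.
Via Thornfield → Auriga: 100% × 65% × 95% = 61.75%.
Total: 14.25% + 5.301% + 61.75% = 81.301%.
Rounded: 81.30%.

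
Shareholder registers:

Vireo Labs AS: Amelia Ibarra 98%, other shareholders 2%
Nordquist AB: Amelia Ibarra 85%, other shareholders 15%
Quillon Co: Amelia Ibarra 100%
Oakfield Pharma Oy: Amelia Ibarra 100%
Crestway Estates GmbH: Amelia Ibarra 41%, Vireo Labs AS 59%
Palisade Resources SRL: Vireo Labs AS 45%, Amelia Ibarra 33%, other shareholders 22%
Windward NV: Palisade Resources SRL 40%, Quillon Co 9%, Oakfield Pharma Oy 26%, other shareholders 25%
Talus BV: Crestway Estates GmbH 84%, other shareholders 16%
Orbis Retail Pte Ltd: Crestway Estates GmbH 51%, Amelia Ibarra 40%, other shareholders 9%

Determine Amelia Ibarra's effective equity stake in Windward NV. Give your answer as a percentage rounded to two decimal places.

65.84%

Amelia reaches Windward along 4 paths.
Via Vireo → Palisade: 98% × 45% × 40% = 17.64%.
Via Palisade: 33% × 40% = 13.2%.
Via Quillon: 100% × 9% = 9%.
Via Oakfield: 100% × 26% = 26%.
Total: 17.64% + 13.2% + 9% + 26% = 65.84%.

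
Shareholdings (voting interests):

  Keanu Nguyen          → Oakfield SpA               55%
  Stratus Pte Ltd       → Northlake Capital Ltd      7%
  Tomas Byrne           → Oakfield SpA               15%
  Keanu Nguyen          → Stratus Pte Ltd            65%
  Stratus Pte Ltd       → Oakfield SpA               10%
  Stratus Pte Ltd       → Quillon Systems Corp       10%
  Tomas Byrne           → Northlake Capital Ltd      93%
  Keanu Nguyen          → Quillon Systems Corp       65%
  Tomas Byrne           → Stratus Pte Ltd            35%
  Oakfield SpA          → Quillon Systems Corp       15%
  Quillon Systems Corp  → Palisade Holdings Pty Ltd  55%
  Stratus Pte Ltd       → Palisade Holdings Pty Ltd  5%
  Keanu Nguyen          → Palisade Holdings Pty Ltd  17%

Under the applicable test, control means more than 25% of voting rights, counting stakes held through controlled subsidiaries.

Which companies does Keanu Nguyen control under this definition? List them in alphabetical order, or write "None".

Oakfield SpA, Palisade Holdings Pty Ltd, Quillon Systems Corp, Stratus Pte Ltd

Keanu holds 65% of Stratus, so Keanu controls Stratus.
Stratus and Keanu together hold 10% + 55% = 65% of Oakfield, so Keanu controls Oakfield.
Keanu and Oakfield and Stratus together hold 65% + 15% + 10% = 90% of Quillon, so Keanu controls Quillon.
Stratus and Keanu and Quillon together hold 5% + 17% + 55% = 77% of Palisade, so Keanu controls Palisade.
No other company's threshold is met.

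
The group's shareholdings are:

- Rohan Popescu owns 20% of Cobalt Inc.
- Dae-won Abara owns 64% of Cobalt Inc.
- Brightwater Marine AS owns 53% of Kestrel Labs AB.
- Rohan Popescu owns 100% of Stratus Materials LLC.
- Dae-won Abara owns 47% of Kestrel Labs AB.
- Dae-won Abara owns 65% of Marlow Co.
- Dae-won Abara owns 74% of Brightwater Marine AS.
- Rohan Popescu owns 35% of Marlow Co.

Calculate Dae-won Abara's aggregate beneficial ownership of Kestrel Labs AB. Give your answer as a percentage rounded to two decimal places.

86.22%

Dae-won reaches Kestrel along 2 paths.
Direct stake: 47% = 47%.
Via Brightwater: 74% × 53% = 39.22%.
Total: 47% + 39.22% = 86.22%.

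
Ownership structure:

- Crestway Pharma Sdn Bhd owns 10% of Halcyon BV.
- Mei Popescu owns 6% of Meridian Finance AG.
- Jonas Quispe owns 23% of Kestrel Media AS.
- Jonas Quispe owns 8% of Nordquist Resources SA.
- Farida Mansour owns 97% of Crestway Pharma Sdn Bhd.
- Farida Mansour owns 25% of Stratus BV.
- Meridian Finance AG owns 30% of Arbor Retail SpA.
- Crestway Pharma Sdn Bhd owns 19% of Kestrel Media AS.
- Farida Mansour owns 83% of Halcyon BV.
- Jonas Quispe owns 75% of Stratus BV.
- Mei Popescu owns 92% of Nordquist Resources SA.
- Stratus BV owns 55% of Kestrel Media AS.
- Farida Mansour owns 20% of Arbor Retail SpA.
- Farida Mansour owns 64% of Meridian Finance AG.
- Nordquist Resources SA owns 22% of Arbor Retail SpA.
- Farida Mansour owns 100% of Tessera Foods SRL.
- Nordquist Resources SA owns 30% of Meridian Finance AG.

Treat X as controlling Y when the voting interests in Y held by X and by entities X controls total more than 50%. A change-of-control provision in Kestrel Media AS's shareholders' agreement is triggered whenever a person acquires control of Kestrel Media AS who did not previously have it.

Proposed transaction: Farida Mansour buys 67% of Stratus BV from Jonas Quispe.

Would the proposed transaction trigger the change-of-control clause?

The purchase adds only to Farida's holdings (Jonas's stake shrinks), so Farida is the only person who could newly come to control Kestrel.
Farida holds 64% of Meridian, so Farida controls Meridian.
Farida holds 97% of Crestway, so Farida controls Crestway.
Crestway and Farida together hold 10% + 83% = 93% of Halcyon, so Farida controls Halcyon.
Farida holds 100% of Tessera, so Farida controls Tessera.
In Kestrel, Farida's side holds only 19%, not > 50%.
So before the transaction, Farida does not control Kestrel.
After the purchase, Farida's direct stake in Stratus rises to 25% + 67% = 92%, and Jonas's stake falls to 8%.
Farida holds 92% of Stratus, so Farida controls Stratus.
Stratus and Crestway together hold 55% + 19% = 74% of Kestrel, so Farida controls Kestrel.
Farida did not control Kestrel before and does after, so the clause is triggered.

Yes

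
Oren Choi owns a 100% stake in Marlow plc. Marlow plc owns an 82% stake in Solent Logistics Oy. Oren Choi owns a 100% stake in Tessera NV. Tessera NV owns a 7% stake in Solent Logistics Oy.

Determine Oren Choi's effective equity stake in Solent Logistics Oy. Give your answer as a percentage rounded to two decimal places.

Oren reaches Solent along 2 paths.
Via Marlow: 100% × 82% = 82%.
Via Tessera: 100% × 7% = 7%.
Total: 82% + 7% = 89%.
Rounded: 89.00%.

89.00%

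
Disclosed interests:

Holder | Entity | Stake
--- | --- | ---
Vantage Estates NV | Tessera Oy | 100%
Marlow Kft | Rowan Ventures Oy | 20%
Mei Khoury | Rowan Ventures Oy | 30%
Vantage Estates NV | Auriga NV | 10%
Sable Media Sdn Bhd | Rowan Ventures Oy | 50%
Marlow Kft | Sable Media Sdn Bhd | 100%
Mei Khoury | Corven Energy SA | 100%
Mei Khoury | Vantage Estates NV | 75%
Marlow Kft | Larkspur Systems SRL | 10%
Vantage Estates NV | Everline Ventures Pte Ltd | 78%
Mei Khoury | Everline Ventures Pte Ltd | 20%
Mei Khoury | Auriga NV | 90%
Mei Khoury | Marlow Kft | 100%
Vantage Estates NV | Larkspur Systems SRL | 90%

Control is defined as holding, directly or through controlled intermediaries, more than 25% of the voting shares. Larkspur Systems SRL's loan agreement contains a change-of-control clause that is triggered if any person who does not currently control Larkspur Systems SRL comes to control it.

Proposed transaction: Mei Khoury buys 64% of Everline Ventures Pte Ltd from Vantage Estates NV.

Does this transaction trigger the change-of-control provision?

No

The purchase adds only to Mei's holdings (Vantage's stake shrinks), so Mei is the only person who could newly come to control Larkspur.
Mei holds 100% of Marlow, so Mei controls Marlow.
Mei holds 75% of Vantage, so Mei controls Vantage.
Marlow and Vantage together hold 10% + 90% = 100% of Larkspur, so Mei controls Larkspur.
So Mei already controls Larkspur before the transaction.
After the purchase, Mei's direct stake in Everline rises to 20% + 64% = 84%, and Vantage's stake falls to 14%.
Mei controlled Larkspur already, so this is not a new person acquiring control; every other person's position is unchanged or reduced.
No new person acquires control, so the clause is not triggered.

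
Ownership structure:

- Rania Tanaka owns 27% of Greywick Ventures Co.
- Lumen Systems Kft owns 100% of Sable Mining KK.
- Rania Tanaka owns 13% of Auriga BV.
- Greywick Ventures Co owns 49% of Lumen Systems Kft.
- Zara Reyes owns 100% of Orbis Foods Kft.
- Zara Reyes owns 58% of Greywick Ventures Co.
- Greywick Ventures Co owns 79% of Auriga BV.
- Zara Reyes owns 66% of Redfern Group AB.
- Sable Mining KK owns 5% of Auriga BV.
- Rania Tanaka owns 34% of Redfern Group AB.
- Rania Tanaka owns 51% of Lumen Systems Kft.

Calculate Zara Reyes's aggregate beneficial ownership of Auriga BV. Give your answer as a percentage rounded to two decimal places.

47.24%

Zara reaches Auriga along 2 paths.
Via Greywick: 58% × 79% = 45.82%.
Via Greywick → Lumen → Sable: 58% × 49% × 100% × 5% = 1.421%.
Total: 45.82% + 1.421% = 47.241%.
Rounded: 47.24%.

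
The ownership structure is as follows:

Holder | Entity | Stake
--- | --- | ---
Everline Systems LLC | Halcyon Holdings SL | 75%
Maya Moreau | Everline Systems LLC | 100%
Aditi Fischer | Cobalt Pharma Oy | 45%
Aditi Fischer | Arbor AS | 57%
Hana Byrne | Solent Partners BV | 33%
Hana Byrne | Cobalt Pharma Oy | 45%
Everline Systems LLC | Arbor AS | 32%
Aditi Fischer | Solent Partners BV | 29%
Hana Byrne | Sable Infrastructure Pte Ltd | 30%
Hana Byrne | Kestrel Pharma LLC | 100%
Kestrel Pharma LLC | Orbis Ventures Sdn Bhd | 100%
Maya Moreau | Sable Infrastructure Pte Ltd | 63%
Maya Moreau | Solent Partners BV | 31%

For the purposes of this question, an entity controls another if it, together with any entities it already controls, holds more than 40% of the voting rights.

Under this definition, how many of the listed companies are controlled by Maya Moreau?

3

Maya holds 63% of Sable, so Maya controls Sable.
Maya holds 100% of Everline, so Maya controls Everline.
Everline holds 75% of Halcyon, so Maya controls Halcyon.
No other company's threshold is met.
Maya controls 3 companies.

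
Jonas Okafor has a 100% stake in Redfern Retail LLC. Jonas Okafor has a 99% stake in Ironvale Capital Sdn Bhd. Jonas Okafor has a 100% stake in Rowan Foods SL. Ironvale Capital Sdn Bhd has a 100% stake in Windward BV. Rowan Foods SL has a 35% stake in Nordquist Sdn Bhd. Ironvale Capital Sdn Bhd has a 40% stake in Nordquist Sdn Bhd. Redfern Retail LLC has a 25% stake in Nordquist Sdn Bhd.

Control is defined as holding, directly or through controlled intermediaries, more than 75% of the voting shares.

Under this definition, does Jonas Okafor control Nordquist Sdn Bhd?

Jonas holds 100% of Redfern, so Jonas controls Redfern.
Jonas holds 100% of Rowan, so Jonas controls Rowan.
Jonas holds 99% of Ironvale, so Jonas controls Ironvale.
Ironvale and Rowan and Redfern together hold 40% + 35% + 25% = 100% of Nordquist, so Jonas controls Nordquist.

Yes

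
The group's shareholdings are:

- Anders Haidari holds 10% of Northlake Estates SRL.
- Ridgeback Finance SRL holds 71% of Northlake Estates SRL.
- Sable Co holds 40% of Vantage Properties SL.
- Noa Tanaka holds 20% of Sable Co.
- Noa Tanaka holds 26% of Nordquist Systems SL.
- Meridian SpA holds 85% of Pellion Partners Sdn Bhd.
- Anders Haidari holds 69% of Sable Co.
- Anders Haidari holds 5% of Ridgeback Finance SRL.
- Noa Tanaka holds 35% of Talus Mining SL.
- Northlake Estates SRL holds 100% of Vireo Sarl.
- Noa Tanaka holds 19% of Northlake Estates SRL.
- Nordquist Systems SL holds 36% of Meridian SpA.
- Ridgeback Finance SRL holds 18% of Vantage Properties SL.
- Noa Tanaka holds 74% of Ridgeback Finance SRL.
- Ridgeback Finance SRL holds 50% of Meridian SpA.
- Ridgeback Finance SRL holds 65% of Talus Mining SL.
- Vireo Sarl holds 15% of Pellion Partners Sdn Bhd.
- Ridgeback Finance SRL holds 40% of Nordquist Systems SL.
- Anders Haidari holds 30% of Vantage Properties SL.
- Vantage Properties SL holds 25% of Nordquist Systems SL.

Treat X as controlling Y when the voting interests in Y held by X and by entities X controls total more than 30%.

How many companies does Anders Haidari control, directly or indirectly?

2

Anders holds 69% of Sable, so Anders controls Sable.
Anders and Sable together hold 30% + 40% = 70% of Vantage, so Anders controls Vantage.
No other company's threshold is met.
Anders controls 2 companies.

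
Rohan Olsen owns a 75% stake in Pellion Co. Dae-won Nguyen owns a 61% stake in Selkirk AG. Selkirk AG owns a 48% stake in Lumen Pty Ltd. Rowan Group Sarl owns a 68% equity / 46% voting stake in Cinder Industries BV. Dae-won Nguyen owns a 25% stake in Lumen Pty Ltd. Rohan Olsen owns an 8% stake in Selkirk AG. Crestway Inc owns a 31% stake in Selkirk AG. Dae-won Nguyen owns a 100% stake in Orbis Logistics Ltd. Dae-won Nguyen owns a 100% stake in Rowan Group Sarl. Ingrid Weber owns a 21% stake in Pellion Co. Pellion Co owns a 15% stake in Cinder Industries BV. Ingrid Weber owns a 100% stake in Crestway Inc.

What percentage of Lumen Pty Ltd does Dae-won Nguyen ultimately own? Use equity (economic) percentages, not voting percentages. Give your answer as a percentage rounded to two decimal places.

Dae-won reaches Lumen along 2 paths.
Via Selkirk: 61% × 48% = 29.28%.
Direct stake: 25% = 25%.
Total: 29.28% + 25% = 54.28%.

54.28%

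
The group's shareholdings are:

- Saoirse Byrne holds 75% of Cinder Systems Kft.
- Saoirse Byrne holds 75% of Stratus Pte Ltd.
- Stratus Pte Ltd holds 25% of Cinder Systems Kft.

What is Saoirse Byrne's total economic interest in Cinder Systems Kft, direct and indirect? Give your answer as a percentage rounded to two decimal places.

93.75%

Saoirse reaches Cinder along 2 paths.
Direct stake: 75% = 75%.
Via Stratus: 75% × 25% = 18.75%.
Total: 75% + 18.75% = 93.75%.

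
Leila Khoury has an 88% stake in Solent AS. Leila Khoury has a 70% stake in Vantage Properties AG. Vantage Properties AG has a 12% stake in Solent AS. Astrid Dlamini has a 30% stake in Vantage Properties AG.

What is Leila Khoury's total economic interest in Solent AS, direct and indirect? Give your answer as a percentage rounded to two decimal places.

96.40%

Leila reaches Solent along 2 paths.
Direct stake: 88% = 88%.
Via Vantage: 70% × 12% = 8.4%.
Total: 88% + 8.4% = 96.4%.
Rounded: 96.40%.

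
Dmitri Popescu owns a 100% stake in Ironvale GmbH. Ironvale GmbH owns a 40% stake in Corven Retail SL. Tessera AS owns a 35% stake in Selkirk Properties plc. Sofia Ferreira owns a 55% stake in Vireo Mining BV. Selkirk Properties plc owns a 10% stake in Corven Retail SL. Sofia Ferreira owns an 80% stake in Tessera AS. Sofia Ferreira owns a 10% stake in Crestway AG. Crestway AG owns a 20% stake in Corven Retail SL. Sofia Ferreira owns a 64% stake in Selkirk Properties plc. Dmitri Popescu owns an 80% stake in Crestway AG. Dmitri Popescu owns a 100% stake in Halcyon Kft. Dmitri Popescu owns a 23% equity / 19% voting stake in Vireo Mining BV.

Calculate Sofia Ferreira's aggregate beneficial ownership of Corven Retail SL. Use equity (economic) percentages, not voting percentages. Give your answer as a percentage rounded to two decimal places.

11.20%

Sofia reaches Corven along 3 paths.
Via Selkirk: 64% × 10% = 6.4%.
Via Tessera → Selkirk: 80% × 35% × 10% = 2.8%.
Via Crestway: 10% × 20% = 2%.
Total: 6.4% + 2.8% + 2% = 11.2%.
Rounded: 11.20%.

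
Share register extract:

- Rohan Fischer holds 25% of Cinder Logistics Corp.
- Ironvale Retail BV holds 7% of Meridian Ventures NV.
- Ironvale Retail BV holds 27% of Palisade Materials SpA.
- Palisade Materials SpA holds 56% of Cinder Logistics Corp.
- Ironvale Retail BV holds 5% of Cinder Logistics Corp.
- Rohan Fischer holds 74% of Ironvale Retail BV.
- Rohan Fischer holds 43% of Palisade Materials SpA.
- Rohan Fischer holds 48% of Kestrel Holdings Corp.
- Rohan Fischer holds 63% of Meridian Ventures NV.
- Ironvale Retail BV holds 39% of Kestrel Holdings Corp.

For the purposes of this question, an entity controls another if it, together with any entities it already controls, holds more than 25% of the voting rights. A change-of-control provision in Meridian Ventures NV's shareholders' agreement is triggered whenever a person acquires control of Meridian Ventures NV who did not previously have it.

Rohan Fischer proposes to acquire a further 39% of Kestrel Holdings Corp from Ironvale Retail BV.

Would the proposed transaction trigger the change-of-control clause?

The purchase adds only to Rohan's holdings (Ironvale's stake shrinks), so Rohan is the only person who could newly come to control Meridian.
Rohan holds 74% of Ironvale, so Rohan controls Ironvale.
Rohan and Ironvale together hold 63% + 7% = 70% of Meridian, so Rohan controls Meridian.
So Rohan already controls Meridian before the transaction.
After the purchase, Rohan's direct stake in Kestrel rises to 48% + 39% = 87%, and Ironvale's stake falls to 0%.
Rohan controlled Meridian already, so this is not a new person acquiring control; every other person's position is unchanged or reduced.
No new person acquires control, so the clause is not triggered.

No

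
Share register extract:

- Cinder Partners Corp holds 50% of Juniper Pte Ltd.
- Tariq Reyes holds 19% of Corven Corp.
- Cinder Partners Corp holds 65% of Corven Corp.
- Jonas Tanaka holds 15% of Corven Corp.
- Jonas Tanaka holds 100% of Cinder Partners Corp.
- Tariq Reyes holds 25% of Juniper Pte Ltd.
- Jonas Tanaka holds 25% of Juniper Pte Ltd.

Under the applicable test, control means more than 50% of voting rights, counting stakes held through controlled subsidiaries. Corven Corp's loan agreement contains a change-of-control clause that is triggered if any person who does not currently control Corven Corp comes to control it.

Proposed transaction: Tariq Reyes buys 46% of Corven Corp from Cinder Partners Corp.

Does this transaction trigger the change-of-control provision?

Yes

The purchase adds only to Tariq's holdings (Cinder's stake shrinks), so Tariq is the only person who could newly come to control Corven.
Tariq's largest direct stake is 25% in Juniper, which does not meet the threshold, so Tariq controls no company.
In Corven, Tariq's side holds only 19%, not > 50%.
So before the transaction, Tariq does not control Corven.
After the purchase, Tariq's direct stake in Corven rises to 19% + 46% = 65%, and Cinder's stake falls to 19%.
Tariq holds 65% of Corven, so Tariq controls Corven.
Tariq did not control Corven before and does after, so the clause is triggered.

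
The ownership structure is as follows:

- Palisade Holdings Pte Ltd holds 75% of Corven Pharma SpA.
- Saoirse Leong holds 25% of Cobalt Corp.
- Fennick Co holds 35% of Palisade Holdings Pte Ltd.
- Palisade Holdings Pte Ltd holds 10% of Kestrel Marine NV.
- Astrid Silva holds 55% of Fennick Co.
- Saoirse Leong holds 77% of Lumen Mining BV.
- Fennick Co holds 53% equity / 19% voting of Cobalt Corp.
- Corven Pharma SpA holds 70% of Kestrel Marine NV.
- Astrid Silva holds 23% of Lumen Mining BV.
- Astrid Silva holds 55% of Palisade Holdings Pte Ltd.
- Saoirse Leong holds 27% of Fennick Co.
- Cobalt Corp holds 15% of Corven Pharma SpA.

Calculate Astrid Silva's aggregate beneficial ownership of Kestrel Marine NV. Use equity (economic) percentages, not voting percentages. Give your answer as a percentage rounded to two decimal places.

Astrid reaches Kestrel along 5 paths.
Via Palisade → Corven: 55% × 75% × 70% = 28.875%.
Via Fennick → Palisade → Corven: 55% × 35% × 75% × 70% = 10.10625%.
Via Fennick → Cobalt → Corven: 55% × 53% × 15% × 70% = 3.06075%.
Via Palisade: 55% × 10% = 5.5%.
Via Fennick → Palisade: 55% × 35% × 10% = 1.925%.
Total: 28.875% + 10.10625% + 3.06075% + 5.5% + 1.925% = 49.467%.
Rounded: 49.47%.

49.47%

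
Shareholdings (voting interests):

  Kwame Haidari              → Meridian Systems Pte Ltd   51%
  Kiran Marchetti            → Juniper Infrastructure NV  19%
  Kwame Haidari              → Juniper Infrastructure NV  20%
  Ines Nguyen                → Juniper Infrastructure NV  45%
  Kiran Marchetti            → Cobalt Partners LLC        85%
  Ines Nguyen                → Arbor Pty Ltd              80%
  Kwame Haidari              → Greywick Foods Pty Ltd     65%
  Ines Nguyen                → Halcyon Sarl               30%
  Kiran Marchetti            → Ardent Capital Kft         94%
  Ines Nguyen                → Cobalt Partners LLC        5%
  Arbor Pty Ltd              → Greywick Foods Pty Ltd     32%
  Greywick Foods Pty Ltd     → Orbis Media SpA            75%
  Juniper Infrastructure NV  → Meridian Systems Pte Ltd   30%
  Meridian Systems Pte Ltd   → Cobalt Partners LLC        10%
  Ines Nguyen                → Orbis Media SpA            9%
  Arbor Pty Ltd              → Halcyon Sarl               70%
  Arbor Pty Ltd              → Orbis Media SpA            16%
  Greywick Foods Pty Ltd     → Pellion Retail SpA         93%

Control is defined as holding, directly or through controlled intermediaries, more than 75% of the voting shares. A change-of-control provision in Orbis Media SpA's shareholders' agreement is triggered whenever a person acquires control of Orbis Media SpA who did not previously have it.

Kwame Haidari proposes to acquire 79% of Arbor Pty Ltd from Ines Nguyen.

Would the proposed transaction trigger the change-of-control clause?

Yes

The purchase adds only to Kwame's holdings (Ines's stake shrinks), so Kwame is the only person who could newly come to control Orbis.
Kwame's largest direct stake is 65% in Greywick, which does not meet the threshold, so Kwame controls no company.
Neither Kwame nor any entity Kwame controls holds any voting interest in Orbis.
So before the transaction, Kwame does not control Orbis.
After the purchase, Kwame holds 79% of Arbor directly, and Ines's stake falls to 1%.
Kwame holds 79% of Arbor, so Kwame controls Arbor.
Arbor and Kwame together hold 32% + 65% = 97% of Greywick, so Kwame controls Greywick.
Greywick and Arbor together hold 75% + 16% = 91% of Orbis, so Kwame controls Orbis.
Kwame did not control Orbis before and does after, so the clause is triggered.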